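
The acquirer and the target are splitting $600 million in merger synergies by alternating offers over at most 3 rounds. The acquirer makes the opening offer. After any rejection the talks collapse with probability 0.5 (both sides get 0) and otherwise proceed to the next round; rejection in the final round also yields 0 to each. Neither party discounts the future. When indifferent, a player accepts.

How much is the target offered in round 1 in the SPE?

150

Round 3 (the acquirer proposes): rejection yields 0 for the target; the acquirer offers 0 and keeps 600.
Round 2 (the target proposes): rejecting gives the acquirer an expected 0.5 × 600 = 300, so the target offers 300, keeping 300.
Round 1 (the acquirer proposes): rejecting gives the target an expected 0.5 × 300 = 150. The acquirer offers 150 and keeps 600 − 150 = 450.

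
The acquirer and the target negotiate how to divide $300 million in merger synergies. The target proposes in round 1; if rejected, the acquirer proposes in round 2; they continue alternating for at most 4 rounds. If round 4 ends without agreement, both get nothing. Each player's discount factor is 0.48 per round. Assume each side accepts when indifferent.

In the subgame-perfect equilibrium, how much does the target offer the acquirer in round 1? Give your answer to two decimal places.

108.06

Round 4 (the acquirer proposes): the target will accept anything ≥ 0, so the acquirer offers 0 and keeps 300.
Round 3 (the target proposes): the acquirer can get 300 next round, worth 0.48 × 300 = 144 now, so the target offers 144, keeping 156.
Round 2 (the acquirer proposes): the target can get 156 next round, worth 0.48 × 156 = 74.88 now; the acquirer offers that and keeps 225.12.
Round 1 (the target proposes): the acquirer can get 225.12 next round, worth 0.48 × 225.12 = 108.0576 now. The target offers 108.0576 and keeps 300 − 108.0576 = 191.9424.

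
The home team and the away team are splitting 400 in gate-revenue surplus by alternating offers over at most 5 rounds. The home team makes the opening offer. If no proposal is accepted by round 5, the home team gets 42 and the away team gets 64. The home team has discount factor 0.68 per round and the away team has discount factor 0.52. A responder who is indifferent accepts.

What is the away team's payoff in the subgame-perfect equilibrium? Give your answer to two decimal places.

98.10

Round 5 (the home team proposes): the away team gets 64 if talks fail, so the home team offers 64 and keeps 336.
Round 4 (the away team proposes): the home team can get 336 next round, worth 0.68 × 336 = 228.48 now. The away team offers 228.48 and keeps 400 − 228.48 = 171.52.
Round 3 (the home team proposes): the away team can get 171.52 next round, worth 0.52 × 171.52 = 89.1904 now; the home team offers that and keeps 310.8096.
Round 2 (the away team proposes): the home team can get 310.8096 next round, worth 0.68 × 310.8096 = 211.350528 now. The away team offers 211.350528 and keeps 400 − 211.350528 = 188.649472.
Round 1 (the home team proposes): the away team can get 188.649472 next round, worth 0.52 × 188.649472 = 98.09772544 now, so the home team offers 98.09772544, keeping 301.90227456.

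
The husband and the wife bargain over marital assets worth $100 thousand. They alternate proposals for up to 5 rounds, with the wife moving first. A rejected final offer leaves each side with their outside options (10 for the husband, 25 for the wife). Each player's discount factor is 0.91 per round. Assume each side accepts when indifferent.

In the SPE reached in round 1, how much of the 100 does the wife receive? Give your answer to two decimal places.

Round 5 (the wife proposes): the husband gets 10 if talks fail, so the wife offers 10 and keeps 90.
Round 4 (the husband proposes): the wife can get 90 next round, worth 0.91 × 90 = 81.9 now; the husband offers that and keeps 18.1.
Round 3 (the wife proposes): the husband can get 18.1 next round, worth 0.91 × 18.1 = 16.471 now, so the wife offers 16.471, keeping 83.529.
Round 2 (the husband proposes): the wife can get 83.529 next round, worth 0.91 × 83.529 = 76.01139 now. The husband offers 76.01139 and keeps 100 − 76.01139 = 23.98861.
Round 1 (the wife proposes): the husband can get 23.98861 next round, worth 0.91 × 23.98861 = 21.8296351 now, so the wife offers 21.8296351, keeping 78.1703649.

78.17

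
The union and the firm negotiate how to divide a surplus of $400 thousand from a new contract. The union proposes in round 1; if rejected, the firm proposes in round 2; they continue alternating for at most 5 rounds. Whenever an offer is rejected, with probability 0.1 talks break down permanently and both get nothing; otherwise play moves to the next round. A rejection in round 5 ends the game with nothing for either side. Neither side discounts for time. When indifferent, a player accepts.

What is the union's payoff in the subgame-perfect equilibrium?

334.84

By backward induction:
Round 5 (the union proposes): rejection yields 0 for the firm; the union offers 0 and keeps 400.
Round 4 (the firm proposes): rejecting gives the union an expected 0.9 × 400 = 360. The firm offers 360 and keeps 400 − 360 = 40.
Round 3 (the union proposes): rejecting gives the firm an expected 0.9 × 40 = 36; the union offers that and keeps 364.
Round 2 (the firm proposes): rejecting gives the union an expected 0.9 × 364 = 327.6, so the firm offers 327.6, keeping 72.4.
Round 1 (the union proposes): rejecting gives the firm an expected 0.9 × 72.4 = 65.16, so the union offers 65.16, keeping 334.84.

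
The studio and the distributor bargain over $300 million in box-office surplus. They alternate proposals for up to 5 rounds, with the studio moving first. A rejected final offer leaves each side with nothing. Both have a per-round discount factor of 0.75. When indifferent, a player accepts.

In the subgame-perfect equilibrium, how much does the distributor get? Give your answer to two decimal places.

Solve by backward induction from round 5.
Round 5 (the studio proposes): rejection yields 0 for the distributor; the studio offers 0 and keeps 300.
Round 4 (the distributor proposes): the studio can get 300 next round, worth 0.75 × 300 = 225 now. The distributor offers 225 and keeps 300 − 225 = 75.
Round 3 (the studio proposes): the distributor can get 75 next round, worth 0.75 × 75 = 56.25 now. The studio offers 56.25 and keeps 300 − 56.25 = 243.75.
Round 2 (the distributor proposes): the studio can get 243.75 next round, worth 0.75 × 243.75 = 182.8125 now; the distributor offers that and keeps 117.1875.
Round 1 (the studio proposes): the distributor can get 117.1875 next round, worth 0.75 × 117.1875 = 87.890625 now; the studio offers that and keeps 212.109375.

87.89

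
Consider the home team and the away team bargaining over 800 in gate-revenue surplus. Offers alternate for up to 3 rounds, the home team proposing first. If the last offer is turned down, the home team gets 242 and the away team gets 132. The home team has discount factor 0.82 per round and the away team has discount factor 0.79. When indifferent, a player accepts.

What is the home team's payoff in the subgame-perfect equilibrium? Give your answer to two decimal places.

600.73

By backward induction:
Round 3 (the home team proposes): the away team gets 132 if talks fail, so the home team offers 132 and keeps 668.
Round 2 (the away team proposes): the home team can get 668 next round, worth 0.82 × 668 = 547.76 now, so the away team offers 547.76, keeping 252.24.
Round 1 (the home team proposes): the away team can get 252.24 next round, worth 0.79 × 252.24 = 199.2696 now; the home team offers that and keeps 600.7304.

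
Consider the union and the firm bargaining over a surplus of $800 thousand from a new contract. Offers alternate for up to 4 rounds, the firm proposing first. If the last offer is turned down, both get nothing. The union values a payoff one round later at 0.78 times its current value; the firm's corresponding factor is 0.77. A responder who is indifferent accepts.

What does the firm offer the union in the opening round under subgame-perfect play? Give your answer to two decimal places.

518.29

Round 4 (the union proposes): rejection yields 0 for the firm; the union offers 0 and keeps 800.
Round 3 (the firm proposes): the union can get 800 next round, worth 0.78 × 800 = 624 now, so the firm offers 624, keeping 176.
Round 2 (the union proposes): the firm can get 176 next round, worth 0.77 × 176 = 135.52 now. The union offers 135.52 and keeps 800 − 135.52 = 664.48.
Round 1 (the firm proposes): the union can get 664.48 next round, worth 0.78 × 664.48 = 518.2944 now; the firm offers that and keeps 281.7056.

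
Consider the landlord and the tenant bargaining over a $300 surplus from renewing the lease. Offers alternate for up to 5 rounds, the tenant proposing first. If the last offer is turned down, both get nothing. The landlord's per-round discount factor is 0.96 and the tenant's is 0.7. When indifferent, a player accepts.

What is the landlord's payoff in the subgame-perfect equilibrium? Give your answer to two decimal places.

144.46

By backward induction:
Round 5 (the tenant proposes): rejection yields 0 for the landlord; the tenant offers 0 and keeps 300.
Round 4 (the landlord proposes): the tenant can get 300 next round, worth 0.7 × 300 = 210 now, so the landlord offers 210, keeping 90.
Round 3 (the tenant proposes): the landlord can get 90 next round, worth 0.96 × 90 = 86.4 now. The tenant offers 86.4 and keeps 300 − 86.4 = 213.6.
Round 2 (the landlord proposes): the tenant can get 213.6 next round, worth 0.7 × 213.6 = 149.52 now. The landlord offers 149.52 and keeps 300 − 149.52 = 150.48.
Round 1 (the tenant proposes): the landlord can get 150.48 next round, worth 0.96 × 150.48 = 144.4608 now, so the tenant offers 144.4608, keeping 155.5392.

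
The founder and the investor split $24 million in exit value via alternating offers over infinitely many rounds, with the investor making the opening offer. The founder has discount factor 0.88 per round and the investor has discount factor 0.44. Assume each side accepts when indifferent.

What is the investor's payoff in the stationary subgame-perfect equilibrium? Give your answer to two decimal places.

4.70

In a stationary SPE each proposer offers the other exactly their discounted continuation value.
If the investor keeps x when proposing and the founder keeps y when proposing, then x = 24 − 0.88y and y = 24 − 0.44x.
Solving: x = 24(1 − 0.88) / (1 − 0.44·0.88) = 2.88 / 0.6128 ≈ 4.6997.
The founder gets 24 − 4.6997 ≈ 19.3003.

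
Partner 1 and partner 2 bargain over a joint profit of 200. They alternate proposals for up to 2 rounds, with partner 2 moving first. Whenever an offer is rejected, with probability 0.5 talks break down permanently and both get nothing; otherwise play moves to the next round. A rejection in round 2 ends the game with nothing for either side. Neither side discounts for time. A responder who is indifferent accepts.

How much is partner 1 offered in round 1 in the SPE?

100

Round 2 (partner 1 proposes): rejection yields 0 for partner 2; partner 1 offers 0 and keeps 200.
Round 1 (partner 2 proposes): rejecting gives partner 1 an expected 0.5 × 200 = 100, so partner 2 offers 100, keeping 100.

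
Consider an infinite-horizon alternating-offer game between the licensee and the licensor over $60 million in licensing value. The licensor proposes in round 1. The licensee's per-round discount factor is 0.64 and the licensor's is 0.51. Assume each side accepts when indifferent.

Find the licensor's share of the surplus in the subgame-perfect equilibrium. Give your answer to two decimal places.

32.07

Let x be the licensor's share when the licensor proposes and y be the licensee's share when the licensee proposes.
The licensee accepts iff offered ≥ 0.64·y, so x = 60 − 0.64y. Symmetrically y = 60 − 0.51x.
Substituting: x = 60 − 0.64(60 − 0.51x), giving x(1 − 0.51·0.64) = 60(1 − 0.64).
So x = 60 × 0.36 / 0.6736 ≈ 32.0665, and the licensee receives 60 − x ≈ 27.9335.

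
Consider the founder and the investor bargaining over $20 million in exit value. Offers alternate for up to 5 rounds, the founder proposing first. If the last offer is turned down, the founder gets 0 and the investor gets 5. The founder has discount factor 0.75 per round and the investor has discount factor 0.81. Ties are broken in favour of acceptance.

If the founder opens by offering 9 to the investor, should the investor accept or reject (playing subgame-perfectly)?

Work out the investor's continuation value if the offer is rejected.
Round 5 (the founder proposes): the investor gets 5 if talks fail, so the founder offers 5 and keeps 15.
Round 4 (the investor proposes): the founder can get 15 next round, worth 0.75 × 15 = 11.25 now; the investor offers that and keeps 8.75.
Round 3 (the founder proposes): the investor can get 8.75 next round, worth 0.81 × 8.75 = 7.0875 now, so the founder offers 7.0875, keeping 12.9125.
Round 2 (the investor proposes): the founder can get 12.9125 next round, worth 0.75 × 12.9125 = 9.684375 now, so the investor offers 9.684375, keeping 10.315625.
So by rejecting in round 1, the investor gets 10.315625 next round, worth 0.81 × 10.315625 = 8.35565625 now.
Offer 9 ≥ 8.35565625, so the investor accepts.

Accept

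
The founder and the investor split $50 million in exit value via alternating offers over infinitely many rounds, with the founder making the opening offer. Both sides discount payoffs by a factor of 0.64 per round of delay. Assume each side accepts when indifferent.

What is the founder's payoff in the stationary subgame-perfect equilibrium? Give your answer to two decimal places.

30.49

Let x be the founder's share when the founder proposes and y be the investor's share when the investor proposes.
The investor accepts iff offered ≥ 0.64·y, so x = 50 − 0.64y. Symmetrically y = 50 − 0.64x.
Substituting: x = 50 − 0.64(50 − 0.64x), giving x(1 − 0.64·0.64) = 50(1 − 0.64).
So x = 50 × 0.36 / 0.5904 ≈ 30.4878, and the investor receives 50 − x ≈ 19.5122.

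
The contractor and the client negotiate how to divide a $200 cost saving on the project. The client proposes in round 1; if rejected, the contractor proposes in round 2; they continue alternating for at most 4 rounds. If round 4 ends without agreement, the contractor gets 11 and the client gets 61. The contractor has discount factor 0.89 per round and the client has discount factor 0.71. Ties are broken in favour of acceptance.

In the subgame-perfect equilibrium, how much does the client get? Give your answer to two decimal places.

By backward induction:
Round 4 (the contractor proposes): the client gets 61 if talks fail, so the contractor offers 61 and keeps 139.
Round 3 (the client proposes): the contractor can get 139 next round, worth 0.89 × 139 = 123.71 now. The client offers 123.71 and keeps 200 − 123.71 = 76.29.
Round 2 (the contractor proposes): the client can get 76.29 next round, worth 0.71 × 76.29 = 54.1659 now; the contractor offers that and keeps 145.8341.
Round 1 (the client proposes): the contractor can get 145.8341 next round, worth 0.89 × 145.8341 = 129.792349 now. The client offers 129.792349 and keeps 200 − 129.792349 = 70.207651.

70.21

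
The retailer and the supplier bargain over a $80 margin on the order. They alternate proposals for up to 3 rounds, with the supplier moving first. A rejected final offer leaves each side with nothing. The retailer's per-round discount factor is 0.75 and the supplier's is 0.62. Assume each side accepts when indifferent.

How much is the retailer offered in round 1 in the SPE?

By backward induction:
Round 3 (the supplier proposes): rejection yields 0 for the retailer; the supplier offers 0 and keeps 80.
Round 2 (the retailer proposes): the supplier can get 80 next round, worth 0.62 × 80 = 49.6 now, so the retailer offers 49.6, keeping 30.4.
Round 1 (the supplier proposes): the retailer can get 30.4 next round, worth 0.75 × 30.4 = 22.8 now; the supplier offers that and keeps 57.2.

22.8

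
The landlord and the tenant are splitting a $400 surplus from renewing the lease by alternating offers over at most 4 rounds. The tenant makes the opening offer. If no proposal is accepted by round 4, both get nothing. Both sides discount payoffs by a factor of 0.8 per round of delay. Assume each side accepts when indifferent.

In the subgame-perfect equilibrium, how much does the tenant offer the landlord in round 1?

Round 4 (the landlord proposes): rejection yields 0 for the tenant; the landlord offers 0 and keeps 400.
Round 3 (the tenant proposes): the landlord can get 400 next round, worth 0.8 × 400 = 320 now; the tenant offers that and keeps 80.
Round 2 (the landlord proposes): the tenant can get 80 next round, worth 0.8 × 80 = 64 now. The landlord offers 64 and keeps 400 − 64 = 336.
Round 1 (the tenant proposes): the landlord can get 336 next round, worth 0.8 × 336 = 268.8 now. The tenant offers 268.8 and keeps 400 − 268.8 = 131.2.

268.8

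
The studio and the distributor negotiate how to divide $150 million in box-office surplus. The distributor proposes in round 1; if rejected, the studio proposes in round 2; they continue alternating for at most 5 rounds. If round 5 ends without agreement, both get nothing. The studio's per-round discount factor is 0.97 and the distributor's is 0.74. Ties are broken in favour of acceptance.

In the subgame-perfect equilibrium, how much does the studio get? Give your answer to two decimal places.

64.98

Solve by backward induction from round 5.
Round 5 (the distributor proposes): rejection yields 0 for the studio; the distributor offers 0 and keeps 150.
Round 4 (the studio proposes): the distributor can get 150 next round, worth 0.74 × 150 = 111 now. The studio offers 111 and keeps 150 − 111 = 39.
Round 3 (the distributor proposes): the studio can get 39 next round, worth 0.97 × 39 = 37.83 now; the distributor offers that and keeps 112.17.
Round 2 (the studio proposes): the distributor can get 112.17 next round, worth 0.74 × 112.17 = 83.0058 now, so the studio offers 83.0058, keeping 66.9942.
Round 1 (the distributor proposes): the studio can get 66.9942 next round, worth 0.97 × 66.9942 = 64.984374 now; the distributor offers that and keeps 85.015626.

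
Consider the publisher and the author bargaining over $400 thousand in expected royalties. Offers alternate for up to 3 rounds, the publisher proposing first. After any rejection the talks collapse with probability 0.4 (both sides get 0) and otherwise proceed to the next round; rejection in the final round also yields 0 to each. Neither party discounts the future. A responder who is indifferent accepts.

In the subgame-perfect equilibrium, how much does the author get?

96

By backward induction:
Round 3 (the publisher proposes): rejection yields 0 for the author; the publisher offers 0 and keeps 400.
Round 2 (the author proposes): rejecting gives the publisher an expected 0.6 × 400 = 240, so the author offers 240, keeping 160.
Round 1 (the publisher proposes): rejecting gives the author an expected 0.6 × 160 = 96; the publisher offers that and keeps 304.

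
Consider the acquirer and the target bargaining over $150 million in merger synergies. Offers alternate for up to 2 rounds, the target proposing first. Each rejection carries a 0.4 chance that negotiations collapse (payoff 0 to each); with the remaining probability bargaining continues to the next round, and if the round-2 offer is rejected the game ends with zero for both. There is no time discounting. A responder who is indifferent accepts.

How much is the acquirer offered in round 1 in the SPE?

Round 2 (the acquirer proposes): rejection yields 0 for the target; the acquirer offers 0 and keeps 150.
Round 1 (the target proposes): rejecting gives the acquirer an expected 0.6 × 150 = 90, so the target offers 90, keeping 60.

90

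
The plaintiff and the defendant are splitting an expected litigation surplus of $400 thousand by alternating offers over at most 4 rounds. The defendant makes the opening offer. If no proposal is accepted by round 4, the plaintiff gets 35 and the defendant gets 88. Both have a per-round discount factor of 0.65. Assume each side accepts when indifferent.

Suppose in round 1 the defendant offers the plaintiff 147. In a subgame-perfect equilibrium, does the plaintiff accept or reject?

Reject

Round 4 (the plaintiff proposes): the defendant gets 88 if talks fail, so the plaintiff offers 88 and keeps 312.
Round 3 (the defendant proposes): the plaintiff can get 312 next round, worth 0.65 × 312 = 202.8 now; the defendant offers that and keeps 197.2.
Round 2 (the plaintiff proposes): the defendant can get 197.2 next round, worth 0.65 × 197.2 = 128.18 now. The plaintiff offers 128.18 and keeps 400 − 128.18 = 271.82.
So by rejecting in round 1, the plaintiff gets 271.82 next round, worth 0.65 × 271.82 = 176.683 now.
Offer 147 < 176.683, so the plaintiff rejects.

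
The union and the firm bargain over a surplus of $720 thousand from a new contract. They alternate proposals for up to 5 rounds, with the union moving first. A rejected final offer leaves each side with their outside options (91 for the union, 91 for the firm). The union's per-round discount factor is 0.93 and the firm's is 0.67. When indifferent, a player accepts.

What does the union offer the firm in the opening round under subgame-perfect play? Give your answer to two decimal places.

90.14

Solve by backward induction from round 5.
Round 5 (the union proposes): the firm gets 91 if talks fail, so the union offers 91 and keeps 629.
Round 4 (the firm proposes): the union can get 629 next round, worth 0.93 × 629 = 584.97 now; the firm offers that and keeps 135.03.
Round 3 (the union proposes): the firm can get 135.03 next round, worth 0.67 × 135.03 = 90.4701 now, so the union offers 90.4701, keeping 629.5299.
Round 2 (the firm proposes): the union can get 629.5299 next round, worth 0.93 × 629.5299 = 585.462807 now, so the firm offers 585.462807, keeping 134.537193.
Round 1 (the union proposes): the firm can get 134.537193 next round, worth 0.67 × 134.537193 = 90.13991931 now. The union offers 90.13991931 and keeps 720 − 90.13991931 = 629.86008069.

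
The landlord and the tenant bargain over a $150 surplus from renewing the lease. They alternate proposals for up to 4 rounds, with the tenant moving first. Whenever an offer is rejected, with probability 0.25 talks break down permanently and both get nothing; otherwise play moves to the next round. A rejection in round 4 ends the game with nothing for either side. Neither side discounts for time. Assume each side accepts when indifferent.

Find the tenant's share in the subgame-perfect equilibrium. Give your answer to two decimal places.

By backward induction:
Round 4 (the landlord proposes): the tenant will accept anything ≥ 0, so the landlord offers 0 and keeps 150.
Round 3 (the tenant proposes): rejecting gives the landlord an expected 0.75 × 150 = 112.5; the tenant offers that and keeps 37.5.
Round 2 (the landlord proposes): rejecting gives the tenant an expected 0.75 × 37.5 = 28.125. The landlord offers 28.125 and keeps 150 − 28.125 = 121.875.
Round 1 (the tenant proposes): rejecting gives the landlord an expected 0.75 × 121.875 = 91.40625, so the tenant offers 91.40625, keeping 58.59375.

58.59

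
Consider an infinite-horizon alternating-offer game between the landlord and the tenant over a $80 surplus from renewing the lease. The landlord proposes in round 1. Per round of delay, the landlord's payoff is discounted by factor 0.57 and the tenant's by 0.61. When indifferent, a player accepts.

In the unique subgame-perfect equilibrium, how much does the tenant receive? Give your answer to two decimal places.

Let x be the landlord's share when the landlord proposes and y be the tenant's share when the tenant proposes.
The tenant accepts iff offered ≥ 0.61·y, so x = 80 − 0.61y. Symmetrically y = 80 − 0.57x.
Substituting: x = 80 − 0.61(80 − 0.57x), giving x(1 − 0.57·0.61) = 80(1 − 0.61).
So x = 80 × 0.39 / 0.6523 ≈ 47.8308, and the tenant receives 80 − x ≈ 32.1692.

32.17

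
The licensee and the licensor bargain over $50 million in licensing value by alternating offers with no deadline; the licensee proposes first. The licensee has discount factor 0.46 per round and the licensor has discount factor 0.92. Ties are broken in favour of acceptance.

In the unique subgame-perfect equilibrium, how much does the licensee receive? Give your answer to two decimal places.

In a stationary SPE each proposer offers the other exactly their discounted continuation value.
If the licensee keeps x when proposing and the licensor keeps y when proposing, then x = 50 − 0.92y and y = 50 − 0.46x.
Solving: x = 50(1 − 0.92) / (1 − 0.46·0.92) = 4 / 0.5768 ≈ 6.9348.
The licensor gets 50 − 6.9348 ≈ 43.0652.

6.93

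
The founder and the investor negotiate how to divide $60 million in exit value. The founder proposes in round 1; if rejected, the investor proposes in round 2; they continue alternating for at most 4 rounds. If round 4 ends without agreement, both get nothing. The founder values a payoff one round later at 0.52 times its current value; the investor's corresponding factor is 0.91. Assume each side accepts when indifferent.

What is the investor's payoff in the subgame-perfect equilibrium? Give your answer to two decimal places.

52.04

By backward induction:
Round 4 (the investor proposes): rejection yields 0 for the founder; the investor offers 0 and keeps 60.
Round 3 (the founder proposes): the investor can get 60 next round, worth 0.91 × 60 = 54.6 now, so the founder offers 54.6, keeping 5.4.
Round 2 (the investor proposes): the founder can get 5.4 next round, worth 0.52 × 5.4 = 2.808 now. The investor offers 2.808 and keeps 60 − 2.808 = 57.192.
Round 1 (the founder proposes): the investor can get 57.192 next round, worth 0.91 × 57.192 = 52.04472 now. The founder offers 52.04472 and keeps 60 − 52.04472 = 7.95528.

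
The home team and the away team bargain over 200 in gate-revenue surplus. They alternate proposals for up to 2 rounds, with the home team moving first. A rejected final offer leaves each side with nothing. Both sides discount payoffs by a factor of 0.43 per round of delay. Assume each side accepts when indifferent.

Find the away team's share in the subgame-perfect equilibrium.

86

Round 2 (the away team proposes): rejection yields 0 for the home team; the away team offers 0 and keeps 200.
Round 1 (the home team proposes): the away team can get 200 next round, worth 0.43 × 200 = 86 now; the home team offers that and keeps 114.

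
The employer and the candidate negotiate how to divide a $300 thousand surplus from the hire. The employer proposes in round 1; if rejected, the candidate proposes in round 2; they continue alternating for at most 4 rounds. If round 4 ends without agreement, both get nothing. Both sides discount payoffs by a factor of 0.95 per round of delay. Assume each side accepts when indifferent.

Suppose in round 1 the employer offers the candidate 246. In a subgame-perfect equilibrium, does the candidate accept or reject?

Reject

Round 4 (the candidate proposes): rejection yields 0 for the employer; the candidate offers 0 and keeps 300.
Round 3 (the employer proposes): the candidate can get 300 next round, worth 0.95 × 300 = 285 now; the employer offers that and keeps 15.
Round 2 (the candidate proposes): the employer can get 15 next round, worth 0.95 × 15 = 14.25 now; the candidate offers that and keeps 285.75.
So by rejecting in round 1, the candidate gets 285.75 next round, worth 0.95 × 285.75 = 271.4625 now.
Offer 246 < 271.4625, so the candidate rejects.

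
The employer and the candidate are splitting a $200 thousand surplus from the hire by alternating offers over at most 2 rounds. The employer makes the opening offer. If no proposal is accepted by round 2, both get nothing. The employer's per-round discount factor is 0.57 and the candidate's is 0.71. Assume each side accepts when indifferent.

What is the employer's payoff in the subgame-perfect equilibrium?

58

Round 2 (the candidate proposes): rejection yields 0 for the employer; the candidate offers 0 and keeps 200.
Round 1 (the employer proposes): the candidate can get 200 next round, worth 0.71 × 200 = 142 now, so the employer offers 142, keeping 58.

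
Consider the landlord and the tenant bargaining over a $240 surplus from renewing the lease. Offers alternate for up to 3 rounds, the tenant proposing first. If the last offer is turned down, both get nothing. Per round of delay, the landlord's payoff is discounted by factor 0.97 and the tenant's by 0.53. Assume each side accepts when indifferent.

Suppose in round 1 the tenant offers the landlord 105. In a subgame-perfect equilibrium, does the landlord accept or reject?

Round 3 (the tenant proposes): the landlord will accept anything ≥ 0, so the tenant offers 0 and keeps 240.
Round 2 (the landlord proposes): the tenant can get 240 next round, worth 0.53 × 240 = 127.2 now, so the landlord offers 127.2, keeping 112.8.
So by rejecting in round 1, the landlord gets 112.8 next round, worth 0.97 × 112.8 = 109.416 now.
Offer 105 < 109.416, so the landlord rejects.

Reject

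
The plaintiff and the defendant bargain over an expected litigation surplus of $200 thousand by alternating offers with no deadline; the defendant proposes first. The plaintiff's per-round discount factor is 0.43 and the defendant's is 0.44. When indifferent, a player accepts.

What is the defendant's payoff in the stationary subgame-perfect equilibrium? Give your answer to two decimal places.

140.60

In a stationary SPE each proposer offers the other exactly their discounted continuation value.
If the defendant keeps x when proposing and the plaintiff keeps y when proposing, then x = 200 − 0.43y and y = 200 − 0.44x.
Solving: x = 200(1 − 0.43) / (1 − 0.44·0.43) = 114 / 0.8108 ≈ 140.6019.
The plaintiff gets 200 − 140.6019 ≈ 59.3981.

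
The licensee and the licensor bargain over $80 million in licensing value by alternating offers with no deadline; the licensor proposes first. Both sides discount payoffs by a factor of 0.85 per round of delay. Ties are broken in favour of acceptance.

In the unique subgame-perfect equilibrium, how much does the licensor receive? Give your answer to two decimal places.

When the licensor proposes, the licensee accepts any offer worth at least 0.85 times what the licensee would get by proposing next round; and vice versa.
This gives x = 80 − 0.85y and y = 80 − 0.85x, where x and y are each side's share when it proposes.
Hence (1 − 0.85·0.85)x = 80(1 − 0.85), i.e. 0.2775·x = 12.
x ≈ 43.2432; the licensee's share is 80 − x ≈ 36.7568.

43.24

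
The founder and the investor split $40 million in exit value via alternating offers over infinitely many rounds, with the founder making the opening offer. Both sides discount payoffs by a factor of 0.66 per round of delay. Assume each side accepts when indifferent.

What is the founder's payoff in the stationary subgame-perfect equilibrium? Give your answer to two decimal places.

In a stationary SPE each proposer offers the other exactly their discounted continuation value.
If the founder keeps x when proposing and the investor keeps y when proposing, then x = 40 − 0.66y and y = 40 − 0.66x.
Solving: x = 40(1 − 0.66) / (1 − 0.66·0.66) = 13.6 / 0.5644 ≈ 24.0964.
The investor gets 40 − 24.0964 ≈ 15.9036.

24.10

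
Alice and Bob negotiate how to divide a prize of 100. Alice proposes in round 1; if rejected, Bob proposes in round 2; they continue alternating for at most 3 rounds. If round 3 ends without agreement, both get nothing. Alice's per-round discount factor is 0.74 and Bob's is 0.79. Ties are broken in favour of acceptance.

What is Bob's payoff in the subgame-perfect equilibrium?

20.54

Work backward from the last round.
Round 3 (Alice proposes): rejection yields 0 for Bob; Alice offers 0 and keeps 100.
Round 2 (Bob proposes): Alice can get 100 next round, worth 0.74 × 100 = 74 now; Bob offers that and keeps 26.
Round 1 (Alice proposes): Bob can get 26 next round, worth 0.79 × 26 = 20.54 now, so Alice offers 20.54, keeping 79.46.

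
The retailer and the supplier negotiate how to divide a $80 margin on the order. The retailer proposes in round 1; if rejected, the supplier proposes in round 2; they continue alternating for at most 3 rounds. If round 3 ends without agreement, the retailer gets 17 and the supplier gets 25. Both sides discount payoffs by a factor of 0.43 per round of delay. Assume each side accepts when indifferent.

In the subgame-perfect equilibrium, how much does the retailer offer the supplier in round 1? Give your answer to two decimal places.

Round 3 (the retailer proposes): the supplier gets 25 if talks fail, so the retailer offers 25 and keeps 55.
Round 2 (the supplier proposes): the retailer can get 55 next round, worth 0.43 × 55 = 23.65 now, so the supplier offers 23.65, keeping 56.35.
Round 1 (the retailer proposes): the supplier can get 56.35 next round, worth 0.43 × 56.35 = 24.2305 now. The retailer offers 24.2305 and keeps 80 − 24.2305 = 55.7695.

24.23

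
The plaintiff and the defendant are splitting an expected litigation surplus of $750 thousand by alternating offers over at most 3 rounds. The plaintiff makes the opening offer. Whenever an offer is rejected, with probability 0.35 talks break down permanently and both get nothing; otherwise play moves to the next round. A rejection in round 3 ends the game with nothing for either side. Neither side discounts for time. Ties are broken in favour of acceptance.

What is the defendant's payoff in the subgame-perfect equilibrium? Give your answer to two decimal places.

170.63

Round 3 (the plaintiff proposes): rejection yields 0 for the defendant; the plaintiff offers 0 and keeps 750.
Round 2 (the defendant proposes): rejecting gives the plaintiff an expected 0.65 × 750 = 487.5; the defendant offers that and keeps 262.5.
Round 1 (the plaintiff proposes): rejecting gives the defendant an expected 0.65 × 262.5 = 170.625, so the plaintiff offers 170.625, keeping 579.375.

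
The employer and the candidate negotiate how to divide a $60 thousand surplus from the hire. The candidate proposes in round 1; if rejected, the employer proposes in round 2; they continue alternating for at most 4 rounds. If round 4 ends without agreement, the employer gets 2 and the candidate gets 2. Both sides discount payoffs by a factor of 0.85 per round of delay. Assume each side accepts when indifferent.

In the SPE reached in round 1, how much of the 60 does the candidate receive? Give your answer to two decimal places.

16.73

Solve by backward induction from round 4.
Round 4 (the employer proposes): the candidate gets 2 if talks fail, so the employer offers 2 and keeps 58.
Round 3 (the candidate proposes): the employer can get 58 next round, worth 0.85 × 58 = 49.3 now; the candidate offers that and keeps 10.7.
Round 2 (the employer proposes): the candidate can get 10.7 next round, worth 0.85 × 10.7 = 9.095 now, so the employer offers 9.095, keeping 50.905.
Round 1 (the candidate proposes): the employer can get 50.905 next round, worth 0.85 × 50.905 = 43.26925 now, so the candidate offers 43.26925, keeping 16.73075.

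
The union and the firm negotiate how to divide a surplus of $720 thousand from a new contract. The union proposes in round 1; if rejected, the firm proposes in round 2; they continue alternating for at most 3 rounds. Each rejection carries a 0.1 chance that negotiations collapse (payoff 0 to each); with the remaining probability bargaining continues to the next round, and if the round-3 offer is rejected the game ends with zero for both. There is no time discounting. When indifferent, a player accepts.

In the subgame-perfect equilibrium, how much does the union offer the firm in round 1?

64.8

Round 3 (the union proposes): the firm will accept anything ≥ 0, so the union offers 0 and keeps 720.
Round 2 (the firm proposes): rejecting gives the union an expected 0.9 × 720 = 648; the firm offers that and keeps 72.
Round 1 (the union proposes): rejecting gives the firm an expected 0.9 × 72 = 64.8; the union offers that and keeps 655.2.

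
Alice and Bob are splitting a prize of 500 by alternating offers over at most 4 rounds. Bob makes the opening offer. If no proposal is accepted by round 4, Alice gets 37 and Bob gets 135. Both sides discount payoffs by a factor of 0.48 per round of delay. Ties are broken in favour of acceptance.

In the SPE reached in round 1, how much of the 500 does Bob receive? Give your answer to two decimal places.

334.83

Round 4 (Alice proposes): Bob gets 135 if talks fail, so Alice offers 135 and keeps 365.
Round 3 (Bob proposes): Alice can get 365 next round, worth 0.48 × 365 = 175.2 now. Bob offers 175.2 and keeps 500 − 175.2 = 324.8.
Round 2 (Alice proposes): Bob can get 324.8 next round, worth 0.48 × 324.8 = 155.904 now. Alice offers 155.904 and keeps 500 − 155.904 = 344.096.
Round 1 (Bob proposes): Alice can get 344.096 next round, worth 0.48 × 344.096 = 165.16608 now, so Bob offers 165.16608, keeping 334.83392.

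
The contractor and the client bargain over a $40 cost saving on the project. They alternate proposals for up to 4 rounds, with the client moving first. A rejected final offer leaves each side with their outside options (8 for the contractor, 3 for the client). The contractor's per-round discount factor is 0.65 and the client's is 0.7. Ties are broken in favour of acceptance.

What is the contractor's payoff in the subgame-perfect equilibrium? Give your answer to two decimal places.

18.74

Work backward from the last round.
Round 4 (the contractor proposes): the client gets 3 if talks fail, so the contractor offers 3 and keeps 37.
Round 3 (the client proposes): the contractor can get 37 next round, worth 0.65 × 37 = 24.05 now, so the client offers 24.05, keeping 15.95.
Round 2 (the contractor proposes): the client can get 15.95 next round, worth 0.7 × 15.95 = 11.165 now; the contractor offers that and keeps 28.835.
Round 1 (the client proposes): the contractor can get 28.835 next round, worth 0.65 × 28.835 = 18.74275 now, so the client offers 18.74275, keeping 21.25725.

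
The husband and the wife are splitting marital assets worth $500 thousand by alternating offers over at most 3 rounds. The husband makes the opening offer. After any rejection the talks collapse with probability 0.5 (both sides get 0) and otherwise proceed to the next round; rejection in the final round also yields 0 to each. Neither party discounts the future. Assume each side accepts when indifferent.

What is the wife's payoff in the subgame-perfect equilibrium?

125

Round 3 (the husband proposes): rejection yields 0 for the wife; the husband offers 0 and keeps 500.
Round 2 (the wife proposes): rejecting gives the husband an expected 0.5 × 500 = 250, so the wife offers 250, keeping 250.
Round 1 (the husband proposes): rejecting gives the wife an expected 0.5 × 250 = 125, so the husband offers 125, keeping 375.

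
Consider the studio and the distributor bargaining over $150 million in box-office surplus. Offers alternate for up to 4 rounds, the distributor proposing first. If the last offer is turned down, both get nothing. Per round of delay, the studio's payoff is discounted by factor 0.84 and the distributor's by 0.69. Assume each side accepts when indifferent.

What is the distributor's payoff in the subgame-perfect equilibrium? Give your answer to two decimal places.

37.91

Solve by backward induction from round 4.
Round 4 (the studio proposes): the distributor will accept anything ≥ 0, so the studio offers 0 and keeps 150.
Round 3 (the distributor proposes): the studio can get 150 next round, worth 0.84 × 150 = 126 now. The distributor offers 126 and keeps 150 − 126 = 24.
Round 2 (the studio proposes): the distributor can get 24 next round, worth 0.69 × 24 = 16.56 now. The studio offers 16.56 and keeps 150 − 16.56 = 133.44.
Round 1 (the distributor proposes): the studio can get 133.44 next round, worth 0.84 × 133.44 = 112.0896 now, so the distributor offers 112.0896, keeping 37.9104.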